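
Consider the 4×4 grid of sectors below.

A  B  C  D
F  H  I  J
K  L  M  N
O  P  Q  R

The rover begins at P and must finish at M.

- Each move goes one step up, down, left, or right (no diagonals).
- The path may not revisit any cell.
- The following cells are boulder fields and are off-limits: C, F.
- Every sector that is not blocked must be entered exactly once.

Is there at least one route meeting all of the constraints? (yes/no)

no

Cell A has only one open neighbour but is neither the start nor the goal, so a Hamiltonian route would have to both enter and leave it through the same neighbour — impossible without revisiting.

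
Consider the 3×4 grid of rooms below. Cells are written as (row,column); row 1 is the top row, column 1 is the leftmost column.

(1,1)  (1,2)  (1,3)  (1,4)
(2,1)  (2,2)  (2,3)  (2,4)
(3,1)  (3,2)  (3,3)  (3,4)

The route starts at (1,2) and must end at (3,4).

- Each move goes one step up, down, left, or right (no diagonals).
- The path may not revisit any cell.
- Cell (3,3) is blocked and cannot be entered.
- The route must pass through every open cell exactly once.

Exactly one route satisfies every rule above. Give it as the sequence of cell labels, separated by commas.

Need to visit all 11 open cells exactly once, starting at (1,2) and ending at (3,4).
Cell (3,2) has only two open neighbours ((2,2) and (3,1)), so the path must pass straight through it: one of those is the cell it's entered from and the other is where it exits.
Route from (1,2): left 1 to (1,1), down 2 to (3,1), right 1 to (3,2), up 1 to (2,2), right 1 to (2,3), up 1 to (1,3), right 1 to (1,4), down 2 to (3,4) — 10 moves in all.
Check: all 11 open cells covered.

(1,2), (1,1), (2,1), (3,1), (3,2), (2,2), (2,3), (1,3), (1,4), (2,4), (3,4)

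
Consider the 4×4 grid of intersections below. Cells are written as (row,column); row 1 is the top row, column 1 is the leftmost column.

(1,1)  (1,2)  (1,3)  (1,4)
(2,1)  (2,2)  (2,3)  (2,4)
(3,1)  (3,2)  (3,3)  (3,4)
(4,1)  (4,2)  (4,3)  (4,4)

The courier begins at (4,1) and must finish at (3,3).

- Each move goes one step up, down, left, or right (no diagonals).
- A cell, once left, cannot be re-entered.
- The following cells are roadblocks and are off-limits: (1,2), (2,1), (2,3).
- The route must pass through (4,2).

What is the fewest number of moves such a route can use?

3

Any route passes through (4,2) somewhere between (4,1) and (3,3). Summing Manhattan distances along the two legs ((4,1) → (4,2) → (3,3)) gives a lower bound of 1 + 2 = 3 moves.
A route of 3 moves achieves this: (4,1) → (4,2) → (3,2) → (3,3).
Since 3 matches the lower bound, it is optimal.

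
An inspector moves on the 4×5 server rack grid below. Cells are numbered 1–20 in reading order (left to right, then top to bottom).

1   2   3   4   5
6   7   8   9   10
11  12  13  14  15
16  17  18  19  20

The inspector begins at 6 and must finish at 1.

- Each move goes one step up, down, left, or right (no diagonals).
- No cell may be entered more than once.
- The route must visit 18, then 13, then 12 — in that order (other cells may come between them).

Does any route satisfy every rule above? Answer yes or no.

yes

One route that works: 6 → 11 → 16 → 17 → 18 → 13 → 12 → 7 → 2 → 1.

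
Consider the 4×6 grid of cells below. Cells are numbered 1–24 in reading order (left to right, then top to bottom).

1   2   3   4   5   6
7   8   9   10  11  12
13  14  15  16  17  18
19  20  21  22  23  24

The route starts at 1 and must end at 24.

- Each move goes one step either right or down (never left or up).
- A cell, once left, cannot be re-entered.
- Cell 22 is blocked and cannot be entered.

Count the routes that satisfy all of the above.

36

A right/down-only route from 1 to 24 makes exactly 3 down-moves and 5 right-moves in some order.
With no other constraints that would be C(8,3) = 56 routes.
Subtract routes through each blocked cell (inclusion–exclusion for overlaps): − through 22: 20 → 36.
That gives 36 routes.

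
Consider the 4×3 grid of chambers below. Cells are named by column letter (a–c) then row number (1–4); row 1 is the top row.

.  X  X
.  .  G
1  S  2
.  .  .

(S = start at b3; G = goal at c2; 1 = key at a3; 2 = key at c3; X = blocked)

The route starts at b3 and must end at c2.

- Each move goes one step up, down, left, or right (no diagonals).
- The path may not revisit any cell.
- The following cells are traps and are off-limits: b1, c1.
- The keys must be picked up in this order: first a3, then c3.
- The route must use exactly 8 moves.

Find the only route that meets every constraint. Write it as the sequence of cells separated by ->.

The waypoints must appear in the order a3, c3, with no cell reused.
Route from b3: up 1 to b2, left 1 to a2, down 2 to a4, right 2 to c4, up 2 to c2 — 8 moves in all.
Check: order respected (1 at step 3, 2 at step 7); 8 moves as required.

b3 -> b2 -> a2 -> a3 -> a4 -> b4 -> c4 -> c3 -> c2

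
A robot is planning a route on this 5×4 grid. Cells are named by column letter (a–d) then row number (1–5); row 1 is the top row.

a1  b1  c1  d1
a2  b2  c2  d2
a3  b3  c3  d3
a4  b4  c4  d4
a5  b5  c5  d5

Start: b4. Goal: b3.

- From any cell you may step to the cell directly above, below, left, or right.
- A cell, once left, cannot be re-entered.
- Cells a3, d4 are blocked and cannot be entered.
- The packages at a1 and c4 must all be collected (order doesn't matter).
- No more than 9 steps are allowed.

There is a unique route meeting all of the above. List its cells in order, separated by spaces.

b4 c4 c3 c2 c1 b1 a1 a2 b2 b3

The budget equals the shortest possible length, so every move has to be on a shortest route through the required cells.
Route from b4: right 1 to c4, up 3 to c1, left 2 to a1, down 1 to a2, right 1 to b2, down 1 to b3 — 9 moves in all.
Check: all required cells visited; 9 ≤ 9 moves.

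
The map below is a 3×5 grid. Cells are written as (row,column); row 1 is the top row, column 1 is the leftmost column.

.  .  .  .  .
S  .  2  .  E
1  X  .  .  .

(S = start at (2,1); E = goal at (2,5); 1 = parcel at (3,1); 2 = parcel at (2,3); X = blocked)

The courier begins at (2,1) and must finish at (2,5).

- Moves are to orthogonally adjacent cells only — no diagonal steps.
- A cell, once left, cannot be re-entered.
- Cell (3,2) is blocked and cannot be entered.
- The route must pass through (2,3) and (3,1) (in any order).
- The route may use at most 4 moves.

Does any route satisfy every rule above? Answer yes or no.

no

(3,1) must be visited but has only one open neighbour ((2,1)), and it is neither the start nor the goal — the route would have to enter and leave through (2,1), re-entering it.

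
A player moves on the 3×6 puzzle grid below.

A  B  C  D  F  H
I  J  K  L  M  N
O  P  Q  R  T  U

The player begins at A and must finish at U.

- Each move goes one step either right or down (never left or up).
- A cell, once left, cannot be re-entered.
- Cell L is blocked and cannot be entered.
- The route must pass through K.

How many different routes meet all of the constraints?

A right/down-only route from A to U makes exactly 2 down-moves and 5 right-moves in some order.
With no other constraints that would be C(7,2) = 21 routes.
Split at K and multiply the segment counts (each segment already excludes blocked cells): A→K: 3; K→U: 1; product = 3.
That gives 3 routes.

3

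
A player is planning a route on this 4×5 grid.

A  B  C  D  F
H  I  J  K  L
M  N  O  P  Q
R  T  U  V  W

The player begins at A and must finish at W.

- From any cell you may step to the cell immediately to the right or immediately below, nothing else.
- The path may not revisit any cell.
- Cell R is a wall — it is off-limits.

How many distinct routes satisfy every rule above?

A right/down-only route from A to W makes exactly 3 down-moves and 4 right-moves in some order.
With no other constraints that would be C(7,3) = 35 routes.
Subtract routes through each blocked cell (inclusion–exclusion for overlaps): − through R: 1 → 34.
That gives 34 routes.

34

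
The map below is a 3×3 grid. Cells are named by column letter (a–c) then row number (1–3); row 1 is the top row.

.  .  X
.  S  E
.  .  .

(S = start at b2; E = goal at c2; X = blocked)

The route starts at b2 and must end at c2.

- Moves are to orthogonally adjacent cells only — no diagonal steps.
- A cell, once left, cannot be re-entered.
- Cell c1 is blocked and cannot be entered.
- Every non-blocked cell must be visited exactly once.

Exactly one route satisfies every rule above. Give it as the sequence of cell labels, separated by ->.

Need to visit all 8 open cells exactly once, starting at b2 and ending at c2.
Route from b2: up to b1, left to a1, 2× down (reaching a3), 2× right (reaching c3), up to c2 — 7 moves in all.
Check: all 8 open cells covered.

b2 -> b1 -> a1 -> a2 -> a3 -> b3 -> c3 -> c2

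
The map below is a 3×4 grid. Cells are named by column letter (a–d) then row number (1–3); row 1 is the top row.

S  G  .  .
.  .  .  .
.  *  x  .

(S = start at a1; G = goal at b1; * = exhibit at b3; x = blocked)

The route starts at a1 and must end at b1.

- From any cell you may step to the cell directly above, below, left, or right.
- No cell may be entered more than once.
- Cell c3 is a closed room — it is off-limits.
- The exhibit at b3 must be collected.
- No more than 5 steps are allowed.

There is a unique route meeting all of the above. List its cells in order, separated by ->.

The budget equals the shortest possible length, so every move has to be on a shortest route through the required cells.
Route from a1: down 2 to a3, right 1 to b3, up 2 to b1 — 5 moves in all.
Check: all required cells visited; 5 ≤ 5 moves.

a1 -> a2 -> a3 -> b3 -> b2 -> b1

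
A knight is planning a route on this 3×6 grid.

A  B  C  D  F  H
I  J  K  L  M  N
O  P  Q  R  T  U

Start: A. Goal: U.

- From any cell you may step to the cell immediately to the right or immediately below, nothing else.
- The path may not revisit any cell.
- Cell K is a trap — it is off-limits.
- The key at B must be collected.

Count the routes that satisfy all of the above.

A right/down-only route from A to U makes exactly 2 down-moves and 5 right-moves in some order.
With no other constraints that would be C(7,2) = 21 routes.
Split at B and multiply the segment counts (each segment already excludes blocked cells): A→B: 1; B→U: 7; product = 7.
That gives 7 routes.

7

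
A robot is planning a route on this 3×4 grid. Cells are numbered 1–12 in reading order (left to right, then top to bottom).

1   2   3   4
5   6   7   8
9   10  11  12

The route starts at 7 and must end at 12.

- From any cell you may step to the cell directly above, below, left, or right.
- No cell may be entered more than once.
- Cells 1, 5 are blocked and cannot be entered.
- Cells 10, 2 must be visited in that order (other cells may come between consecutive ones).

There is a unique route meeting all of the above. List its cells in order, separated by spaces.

The waypoints must appear in the order 10, 2, with no cell reused.
Route from 7: down to 11, left to 10, 2× up (reaching 2), 2× right (reaching 4), 2× down (reaching 12) — 8 moves in all.
Check: order respected (10 at step 2, 2 at step 4).

7 11 10 6 2 3 4 8 12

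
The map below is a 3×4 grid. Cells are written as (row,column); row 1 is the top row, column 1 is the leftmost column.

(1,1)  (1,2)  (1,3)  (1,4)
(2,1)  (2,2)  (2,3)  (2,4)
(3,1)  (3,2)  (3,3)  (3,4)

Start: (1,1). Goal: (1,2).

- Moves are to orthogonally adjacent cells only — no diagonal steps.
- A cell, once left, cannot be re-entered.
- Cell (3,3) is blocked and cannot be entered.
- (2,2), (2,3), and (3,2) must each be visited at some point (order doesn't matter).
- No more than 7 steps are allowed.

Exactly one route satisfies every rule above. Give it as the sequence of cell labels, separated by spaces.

The 7-move cap with required stops at (2,2), (2,3), (3,2) leaves no slack for detours.
Route from (1,1): down 2 to (3,1), right 1 to (3,2), up 1 to (2,2), right 1 to (2,3), up 1 to (1,3), left 1 to (1,2) — 7 moves in all.
Check: all required cells visited; 7 ≤ 7 moves.

(1,1) (2,1) (3,1) (3,2) (2,2) (2,3) (1,3) (1,2)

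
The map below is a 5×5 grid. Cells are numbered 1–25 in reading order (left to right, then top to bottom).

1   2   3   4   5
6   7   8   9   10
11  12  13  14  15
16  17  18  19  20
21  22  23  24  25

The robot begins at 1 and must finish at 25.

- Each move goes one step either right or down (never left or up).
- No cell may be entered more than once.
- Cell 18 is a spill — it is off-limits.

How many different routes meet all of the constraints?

40

A right/down-only route from 1 to 25 makes exactly 4 down-moves and 4 right-moves in some order.
With no other constraints that would be C(8,4) = 70 routes.
Subtract routes through each blocked cell (inclusion–exclusion for overlaps): − through 18: 30 → 40.
That gives 40 routes.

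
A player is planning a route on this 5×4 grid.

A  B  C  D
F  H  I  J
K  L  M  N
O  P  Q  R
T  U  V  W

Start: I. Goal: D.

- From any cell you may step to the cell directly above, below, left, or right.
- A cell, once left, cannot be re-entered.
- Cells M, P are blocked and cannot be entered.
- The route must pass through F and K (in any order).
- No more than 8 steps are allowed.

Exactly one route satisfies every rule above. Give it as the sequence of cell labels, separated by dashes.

I - H - L - K - F - A - B - C - D

The budget equals the shortest possible length, so every move has to be on a shortest route through the required cells.
Route from I: left 1 to H, down 1 to L, left 1 to K, up 2 to A, right 3 to D — 8 moves in all.
Check: all required cells visited; 8 ≤ 8 moves.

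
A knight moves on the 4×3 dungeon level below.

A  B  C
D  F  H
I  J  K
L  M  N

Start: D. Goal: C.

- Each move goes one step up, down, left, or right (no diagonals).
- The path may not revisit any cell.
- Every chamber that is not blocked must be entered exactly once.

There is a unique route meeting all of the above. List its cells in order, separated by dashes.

Need to visit all 12 open cells exactly once, starting at D and ending at C.
Cell A has only two open neighbours (D and B), so the path must pass straight through it: one of those is the cell it's entered from and the other is where it exits.
Route from D: up 1 to A, right 1 to B, down 2 to J, left 1 to I, down 1 to L, right 2 to N, up 3 to C — 11 moves in all.
Check: all 12 open cells covered.

D - A - B - F - J - I - L - M - N - K - H - C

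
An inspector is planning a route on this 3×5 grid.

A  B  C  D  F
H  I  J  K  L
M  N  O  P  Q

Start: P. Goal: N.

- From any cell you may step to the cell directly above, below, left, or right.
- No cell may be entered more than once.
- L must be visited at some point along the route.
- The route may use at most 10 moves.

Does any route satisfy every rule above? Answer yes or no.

One route that works: P → Q → L → K → J → O → N.

yes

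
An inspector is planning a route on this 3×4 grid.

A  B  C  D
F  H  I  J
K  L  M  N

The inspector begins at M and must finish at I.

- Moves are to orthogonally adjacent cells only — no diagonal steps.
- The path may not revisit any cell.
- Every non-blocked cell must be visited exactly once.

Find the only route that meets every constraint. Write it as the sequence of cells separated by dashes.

M - N - J - D - C - B - A - F - K - L - H - I

Need to visit all 12 open cells exactly once, starting at M and ending at I.
Cell N has only two open neighbours (J and M), so the path must pass straight through it: one of those is the cell it's entered from and the other is where it exits.
Route from M: right 1 to N, up 2 to D, left 3 to A, down 2 to K, right 1 to L, up 1 to H, right 1 to I — 11 moves in all.
Check: all 12 open cells covered.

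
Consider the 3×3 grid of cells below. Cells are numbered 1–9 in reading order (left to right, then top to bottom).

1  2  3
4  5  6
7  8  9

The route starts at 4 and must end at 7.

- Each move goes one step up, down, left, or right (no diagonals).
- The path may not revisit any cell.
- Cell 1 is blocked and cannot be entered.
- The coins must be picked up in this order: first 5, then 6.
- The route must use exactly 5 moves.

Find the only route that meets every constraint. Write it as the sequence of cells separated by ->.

4 -> 5 -> 6 -> 9 -> 8 -> 7

The waypoints must appear in the order 5, 6, with no cell reused.
Route from 4: right 2 to 6, down 1 to 9, left 2 to 7 — 5 moves in all.
Check: order respected (5 at step 1, 6 at step 2); 5 moves as required.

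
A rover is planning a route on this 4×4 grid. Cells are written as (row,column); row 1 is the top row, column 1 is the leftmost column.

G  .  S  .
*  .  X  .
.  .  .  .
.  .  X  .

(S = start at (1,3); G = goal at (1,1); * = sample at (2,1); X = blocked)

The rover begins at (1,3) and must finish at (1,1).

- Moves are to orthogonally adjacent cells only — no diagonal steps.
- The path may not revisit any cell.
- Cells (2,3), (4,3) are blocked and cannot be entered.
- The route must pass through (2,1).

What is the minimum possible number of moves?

Any route passes through (2,1) somewhere between (1,3) and (1,1). Summing Manhattan distances along the two legs ((1,3) → (2,1) → (1,1)) gives a lower bound of 3 + 1 = 4 moves.
A route of 4 moves achieves this: (1,3) → (1,2) → (2,2) → (2,1) → (1,1).
Since 4 matches the lower bound, it is optimal.

4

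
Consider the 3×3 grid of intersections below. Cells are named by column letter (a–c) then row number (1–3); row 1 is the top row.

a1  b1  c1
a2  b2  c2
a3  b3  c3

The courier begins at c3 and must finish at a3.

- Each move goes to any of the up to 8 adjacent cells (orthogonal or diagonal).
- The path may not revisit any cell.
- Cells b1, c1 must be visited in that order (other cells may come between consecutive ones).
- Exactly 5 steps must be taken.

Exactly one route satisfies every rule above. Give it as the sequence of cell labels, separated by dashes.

c3 - c2 - b1 - c1 - b2 - a3

The waypoints must appear in the order b1, c1, with no cell reused.
Route from c3: up to c2, up-left to b1, right to c1, 2× down-left (reaching a3) — 5 moves in all.
Check: order respected (b1 at step 2, c1 at step 3); 5 moves as required.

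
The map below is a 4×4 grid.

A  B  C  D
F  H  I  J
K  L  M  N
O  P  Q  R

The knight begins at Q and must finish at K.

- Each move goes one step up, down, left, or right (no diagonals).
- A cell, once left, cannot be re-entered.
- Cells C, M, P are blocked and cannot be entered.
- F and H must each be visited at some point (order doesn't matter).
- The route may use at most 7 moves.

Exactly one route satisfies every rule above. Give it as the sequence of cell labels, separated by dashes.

The 7-move cap with required stops at F, H leaves no slack for detours.
Route from Q: right 1 to R, up 2 to J, left 3 to F, down 1 to K — 7 moves in all.
Check: all required cells visited; 7 ≤ 7 moves.

Q - R - N - J - I - H - F - K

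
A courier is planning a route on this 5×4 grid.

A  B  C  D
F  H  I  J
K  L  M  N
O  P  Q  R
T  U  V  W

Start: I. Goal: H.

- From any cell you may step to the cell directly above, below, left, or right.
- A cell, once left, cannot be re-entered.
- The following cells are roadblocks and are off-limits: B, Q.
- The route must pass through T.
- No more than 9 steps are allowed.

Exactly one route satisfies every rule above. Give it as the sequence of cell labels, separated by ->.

I -> M -> L -> P -> U -> T -> O -> K -> F -> H

Any route must reach T and still end at H within 9 moves, so the order of the required stops is forced.
Route from I: down to M, left to L, 2× down (reaching U), left to T, 3× up (reaching F), right to H — 9 moves in all.
Check: all required cells visited; 9 ≤ 9 moves.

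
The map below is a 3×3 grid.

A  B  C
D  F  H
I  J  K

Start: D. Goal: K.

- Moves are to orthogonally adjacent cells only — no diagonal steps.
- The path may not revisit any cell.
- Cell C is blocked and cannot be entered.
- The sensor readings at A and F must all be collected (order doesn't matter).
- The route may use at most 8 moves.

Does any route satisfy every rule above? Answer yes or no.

yes

One route that works: D → A → B → F → J → K.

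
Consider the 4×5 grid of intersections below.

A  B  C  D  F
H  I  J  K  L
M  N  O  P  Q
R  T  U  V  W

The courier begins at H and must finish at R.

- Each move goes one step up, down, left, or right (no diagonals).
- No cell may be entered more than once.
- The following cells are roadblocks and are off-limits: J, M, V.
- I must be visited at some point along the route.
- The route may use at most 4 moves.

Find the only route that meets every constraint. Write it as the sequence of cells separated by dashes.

The 4-move cap with required stops at I leaves no slack for detours.
Route from H: right to I, 2× down (reaching T), left to R — 4 moves in all.
Check: all required cells visited; 4 ≤ 4 moves.

H - I - N - T - R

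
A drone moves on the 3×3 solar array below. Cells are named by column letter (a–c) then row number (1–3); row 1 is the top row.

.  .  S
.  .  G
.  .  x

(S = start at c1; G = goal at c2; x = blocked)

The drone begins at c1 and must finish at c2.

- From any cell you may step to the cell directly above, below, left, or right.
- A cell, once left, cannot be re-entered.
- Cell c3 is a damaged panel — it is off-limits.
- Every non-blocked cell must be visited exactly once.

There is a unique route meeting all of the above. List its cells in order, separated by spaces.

Need to visit all 8 open cells exactly once, starting at c1 and ending at c2.
Cell a1 has only two open neighbours (a2 and b1), so the path must pass straight through it: one of those is the cell it's entered from and the other is where it exits.
Route from c1: 2× left (reaching a1), 2× down (reaching a3), right to b3, up to b2, right to c2 — 7 moves in all.
Check: all 8 open cells covered.

c1 b1 a1 a2 a3 b3 b2 c2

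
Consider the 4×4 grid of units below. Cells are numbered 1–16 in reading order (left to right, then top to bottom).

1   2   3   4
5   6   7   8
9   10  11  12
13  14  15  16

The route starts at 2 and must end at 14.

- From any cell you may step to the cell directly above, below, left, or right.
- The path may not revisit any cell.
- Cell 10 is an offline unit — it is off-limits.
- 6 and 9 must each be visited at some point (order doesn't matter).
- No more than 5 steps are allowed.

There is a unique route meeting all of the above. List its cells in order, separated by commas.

2, 6, 5, 9, 13, 14

The 5-move cap with required stops at 6, 9 leaves no slack for detours.
Route from 2: down 1 to 6, left 1 to 5, down 2 to 13, right 1 to 14 — 5 moves in all.
Check: all required cells visited; 5 ≤ 5 moves.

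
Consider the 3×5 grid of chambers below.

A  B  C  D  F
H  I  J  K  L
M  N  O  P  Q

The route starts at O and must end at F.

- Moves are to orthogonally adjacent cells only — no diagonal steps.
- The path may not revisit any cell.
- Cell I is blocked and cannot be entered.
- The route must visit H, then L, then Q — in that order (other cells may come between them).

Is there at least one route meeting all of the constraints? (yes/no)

no

Ignoring the required order, 2 revisit-free routes from O to F pass through all of H, L, and Q; the waypoint orders that occur are H → Q → L (2) — never H → L → Q.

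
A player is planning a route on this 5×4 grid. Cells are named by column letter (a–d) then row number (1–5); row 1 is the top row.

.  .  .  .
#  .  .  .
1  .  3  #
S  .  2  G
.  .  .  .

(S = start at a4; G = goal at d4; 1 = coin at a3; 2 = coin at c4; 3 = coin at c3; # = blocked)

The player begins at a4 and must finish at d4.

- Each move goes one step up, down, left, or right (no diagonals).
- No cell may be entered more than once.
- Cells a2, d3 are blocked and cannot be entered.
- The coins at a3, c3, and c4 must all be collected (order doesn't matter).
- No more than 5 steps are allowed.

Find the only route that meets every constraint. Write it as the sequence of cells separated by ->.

a4 -> a3 -> b3 -> c3 -> c4 -> d4

Any route must reach a3, c3, and c4 and still end at d4 within 5 moves, so the order of the required stops is forced.
Route from a4: up 1 to a3, right 2 to c3, down 1 to c4, right 1 to d4 — 5 moves in all.
Check: all required cells visited; 5 ≤ 5 moves.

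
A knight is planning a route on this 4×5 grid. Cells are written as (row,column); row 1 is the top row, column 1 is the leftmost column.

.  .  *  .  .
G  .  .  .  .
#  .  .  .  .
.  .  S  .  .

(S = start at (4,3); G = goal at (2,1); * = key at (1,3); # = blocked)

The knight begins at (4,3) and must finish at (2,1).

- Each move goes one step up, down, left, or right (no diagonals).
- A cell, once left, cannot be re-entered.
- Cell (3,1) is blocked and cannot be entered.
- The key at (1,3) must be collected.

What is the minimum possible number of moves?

Any route passes through (1,3) somewhere between (4,3) and (2,1). Summing Manhattan distances along the two legs ((4,3) → (1,3) → (2,1)) gives a lower bound of 3 + 3 = 6 moves.
A route of 6 moves achieves this: (4,3) → (3,3) → (2,3) → (1,3) → (1,2) → (2,2) → (2,1).
Since 6 matches the lower bound, it is optimal.

6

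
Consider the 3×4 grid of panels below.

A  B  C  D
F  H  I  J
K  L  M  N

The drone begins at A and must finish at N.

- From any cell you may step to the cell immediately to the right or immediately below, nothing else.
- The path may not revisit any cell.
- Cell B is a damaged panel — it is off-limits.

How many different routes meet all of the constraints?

A right/down-only route from A to N makes exactly 2 down-moves and 3 right-moves in some order.
With no other constraints that would be C(5,2) = 10 routes.
Subtract routes through each blocked cell (inclusion–exclusion for overlaps): − through B: 6 → 4.
That gives 4 routes.

4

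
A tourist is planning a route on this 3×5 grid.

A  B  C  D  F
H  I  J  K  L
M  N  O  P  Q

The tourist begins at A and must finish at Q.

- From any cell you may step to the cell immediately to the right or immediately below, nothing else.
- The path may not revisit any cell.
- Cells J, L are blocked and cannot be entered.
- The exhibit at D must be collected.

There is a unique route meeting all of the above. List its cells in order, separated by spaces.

Moves only go right or down, so the column and row indices never decrease.
Route from A: right 3 to D, down 2 to P, right 1 to Q — 6 moves in all.
Check: all required cells visited.

A B C D K P Q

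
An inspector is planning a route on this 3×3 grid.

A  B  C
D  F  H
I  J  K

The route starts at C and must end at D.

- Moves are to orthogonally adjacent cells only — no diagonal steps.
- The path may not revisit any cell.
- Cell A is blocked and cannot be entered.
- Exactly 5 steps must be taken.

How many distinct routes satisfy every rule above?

4

Need simple routes of exactly 5 moves from C to D (Manhattan distance 3, so 1 moves are spent on a detour and 1 undoing it).
Enumerating: C H K J F D | C H K J I D | C H F J I D | C B F J I D.
That gives 4 routes.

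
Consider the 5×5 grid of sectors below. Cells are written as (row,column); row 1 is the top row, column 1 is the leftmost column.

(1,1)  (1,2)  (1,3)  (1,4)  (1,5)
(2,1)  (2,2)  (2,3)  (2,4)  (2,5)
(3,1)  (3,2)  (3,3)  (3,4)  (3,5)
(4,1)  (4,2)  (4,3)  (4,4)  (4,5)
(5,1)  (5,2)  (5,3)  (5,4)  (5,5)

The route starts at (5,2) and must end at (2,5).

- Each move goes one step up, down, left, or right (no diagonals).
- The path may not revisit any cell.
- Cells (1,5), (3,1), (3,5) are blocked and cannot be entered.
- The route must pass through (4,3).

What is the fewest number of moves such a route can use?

Any route passes through (4,3) somewhere between (5,2) and (2,5). Summing Manhattan distances along the two legs ((5,2) → (4,3) → (2,5)) gives a lower bound of 2 + 4 = 6 moves.
A route of 6 moves achieves this: (5,2) → (4,2) → (4,3) → (3,3) → (2,3) → (2,4) → (2,5).
Since 6 matches the lower bound, it is optimal.

6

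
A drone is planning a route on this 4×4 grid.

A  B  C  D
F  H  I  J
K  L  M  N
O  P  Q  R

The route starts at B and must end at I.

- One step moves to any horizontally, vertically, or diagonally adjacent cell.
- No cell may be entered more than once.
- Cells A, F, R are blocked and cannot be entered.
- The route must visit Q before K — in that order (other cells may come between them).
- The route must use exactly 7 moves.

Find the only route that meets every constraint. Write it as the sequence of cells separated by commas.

The waypoints must appear in the order Q, K, with no cell reused.
Route from B: down 1 to H, down-right 1 to M, down 1 to Q, left 1 to P, up-left 1 to K, right 1 to L, up-right 1 to I — 7 moves in all.
Check: order respected (Q at step 3, K at step 5); 7 moves as required.

B, H, M, Q, P, K, L, I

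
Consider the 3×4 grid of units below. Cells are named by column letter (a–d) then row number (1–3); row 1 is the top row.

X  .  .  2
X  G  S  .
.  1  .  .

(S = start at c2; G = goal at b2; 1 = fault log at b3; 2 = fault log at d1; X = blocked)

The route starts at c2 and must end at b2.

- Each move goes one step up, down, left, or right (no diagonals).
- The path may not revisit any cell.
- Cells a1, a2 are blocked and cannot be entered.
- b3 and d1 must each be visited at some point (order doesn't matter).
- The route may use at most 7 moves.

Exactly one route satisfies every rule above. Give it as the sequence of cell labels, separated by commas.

The budget equals the shortest possible length, so every move has to be on a shortest route through the required cells.
Route from c2: up 1 to c1, right 1 to d1, down 2 to d3, left 2 to b3, up 1 to b2 — 7 moves in all.
Check: all required cells visited; 7 ≤ 7 moves.

c2, c1, d1, d2, d3, c3, b3, b2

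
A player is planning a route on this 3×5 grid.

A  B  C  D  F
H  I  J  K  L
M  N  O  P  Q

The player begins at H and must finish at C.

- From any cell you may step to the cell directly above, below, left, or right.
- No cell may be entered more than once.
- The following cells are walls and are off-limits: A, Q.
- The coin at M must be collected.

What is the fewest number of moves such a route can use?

5

Any route passes through M somewhere between H and C. Summing Manhattan distances along the two legs (H → M → C) gives a lower bound of 1 + 4 = 5 moves.
A route of 5 moves achieves this: H → M → N → I → B → C.
Since 5 matches the lower bound, it is optimal.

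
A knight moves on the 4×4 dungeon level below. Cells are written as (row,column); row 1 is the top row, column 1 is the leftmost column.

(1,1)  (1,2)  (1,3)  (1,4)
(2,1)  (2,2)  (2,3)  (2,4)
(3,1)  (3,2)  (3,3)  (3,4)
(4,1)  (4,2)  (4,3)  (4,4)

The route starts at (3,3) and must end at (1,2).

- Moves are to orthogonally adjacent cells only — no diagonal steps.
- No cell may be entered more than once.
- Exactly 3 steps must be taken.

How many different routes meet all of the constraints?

3

Need simple routes of exactly 3 moves from (3,3) to (1,2) (Manhattan distance 3, so 0 moves are spent on a detour and 0 undoing it).
Enumerating: (3,3) (2,3) (1,3) (1,2) | (3,3) (2,3) (2,2) (1,2) | (3,3) (3,2) (2,2) (1,2).
That gives 3 routes.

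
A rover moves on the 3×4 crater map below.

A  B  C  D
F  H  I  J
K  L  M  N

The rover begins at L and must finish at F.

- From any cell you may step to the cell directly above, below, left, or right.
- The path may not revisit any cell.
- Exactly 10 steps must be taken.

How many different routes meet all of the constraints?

2

Need simple routes of exactly 10 moves from L to F (Manhattan distance 2, so 4 moves are spent on a detour and 4 undoing it).
Enumerating: L H I M N J D C B A F | L M N J D C I H B A F.
That gives 2 routes.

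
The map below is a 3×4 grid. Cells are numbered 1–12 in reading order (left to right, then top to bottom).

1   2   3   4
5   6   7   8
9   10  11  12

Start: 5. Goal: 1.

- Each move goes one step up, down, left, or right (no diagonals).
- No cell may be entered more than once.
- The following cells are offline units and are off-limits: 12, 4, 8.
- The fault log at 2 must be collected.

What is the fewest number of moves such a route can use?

Any route passes through 2 somewhere between 5 and 1. Summing Manhattan distances along the two legs (5 → 2 → 1) gives a lower bound of 2 + 1 = 3 moves.
A route of 3 moves achieves this: 5 → 6 → 2 → 1.
Since 3 matches the lower bound, it is optimal.

3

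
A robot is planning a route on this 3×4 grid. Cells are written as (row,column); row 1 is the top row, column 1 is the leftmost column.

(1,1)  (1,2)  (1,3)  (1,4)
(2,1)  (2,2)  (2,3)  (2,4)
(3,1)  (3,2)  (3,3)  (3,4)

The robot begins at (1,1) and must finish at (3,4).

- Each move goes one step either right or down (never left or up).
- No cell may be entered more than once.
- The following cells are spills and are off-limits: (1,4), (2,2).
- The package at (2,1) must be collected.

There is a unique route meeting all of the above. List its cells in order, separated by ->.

Moves only go right or down, so the column and row indices never decrease.
Route from (1,1): down 2 to (3,1), right 3 to (3,4) — 5 moves in all.
Check: all required cells visited.

(1,1) -> (2,1) -> (3,1) -> (3,2) -> (3,3) -> (3,4)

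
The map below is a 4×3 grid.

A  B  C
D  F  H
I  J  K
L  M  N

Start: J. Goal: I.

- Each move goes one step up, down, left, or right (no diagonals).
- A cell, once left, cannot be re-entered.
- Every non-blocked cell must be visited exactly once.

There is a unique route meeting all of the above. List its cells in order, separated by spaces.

Need to visit all 12 open cells exactly once, starting at J and ending at I.
Cell A has only two open neighbours (D and B), so the path must pass straight through it: one of those is the cell it's entered from and the other is where it exits.
Route from J: up 1 to F, left 1 to D, up 1 to A, right 2 to C, down 3 to N, left 2 to L, up 1 to I — 11 moves in all.
Check: all 12 open cells covered.

J F D A B C H K N M L I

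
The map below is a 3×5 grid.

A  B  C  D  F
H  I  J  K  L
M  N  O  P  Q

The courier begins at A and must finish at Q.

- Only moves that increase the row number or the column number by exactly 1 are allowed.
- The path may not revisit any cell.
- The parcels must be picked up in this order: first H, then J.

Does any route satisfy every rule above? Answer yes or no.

One route that works: A → H → I → J → O → P → Q.

yes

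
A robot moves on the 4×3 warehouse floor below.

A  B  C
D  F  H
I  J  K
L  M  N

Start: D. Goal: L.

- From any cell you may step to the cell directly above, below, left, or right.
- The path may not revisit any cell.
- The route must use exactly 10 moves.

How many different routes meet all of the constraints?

5

Need simple routes of exactly 10 moves from D to L (Manhattan distance 2, so 4 moves are spent on a detour and 4 undoing it).
Enumerating: D A B F H K N M J I L | D A B C H K N M J I L | D A B C H F J K N M L | D I J F B C H K N M L | D F B C H K N M J I L.
That gives 5 routes.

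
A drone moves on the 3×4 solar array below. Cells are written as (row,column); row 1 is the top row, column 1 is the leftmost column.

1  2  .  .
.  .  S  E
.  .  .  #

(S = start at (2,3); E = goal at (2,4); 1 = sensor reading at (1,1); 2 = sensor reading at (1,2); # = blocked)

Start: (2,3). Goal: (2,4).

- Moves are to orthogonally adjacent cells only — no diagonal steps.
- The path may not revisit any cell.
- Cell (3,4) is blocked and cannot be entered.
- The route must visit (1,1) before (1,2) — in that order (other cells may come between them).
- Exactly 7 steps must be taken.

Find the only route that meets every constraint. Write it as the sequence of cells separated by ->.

(2,3) -> (2,2) -> (2,1) -> (1,1) -> (1,2) -> (1,3) -> (1,4) -> (2,4)

The waypoints must appear in the order (1,1), (1,2), with no cell reused.
Route from (2,3): 2× left (reaching (2,1)), up to (1,1), 3× right (reaching (1,4)), down to (2,4) — 7 moves in all.
Check: order respected (1 at step 3, 2 at step 4); 7 moves as required.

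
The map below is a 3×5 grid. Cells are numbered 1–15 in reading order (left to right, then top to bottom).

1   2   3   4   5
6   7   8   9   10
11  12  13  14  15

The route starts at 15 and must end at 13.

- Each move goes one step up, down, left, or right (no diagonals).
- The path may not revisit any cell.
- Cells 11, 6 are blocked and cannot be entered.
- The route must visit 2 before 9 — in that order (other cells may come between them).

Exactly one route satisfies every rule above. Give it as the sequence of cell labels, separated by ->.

15 -> 10 -> 5 -> 4 -> 3 -> 2 -> 7 -> 8 -> 9 -> 14 -> 13

The waypoints must appear in the order 2, 9, with no cell reused.
Route from 15: up 2 to 5, left 3 to 2, down 1 to 7, right 2 to 9, down 1 to 14, left 1 to 13 — 10 moves in all.
Check: order respected (2 at step 5, 9 at step 8).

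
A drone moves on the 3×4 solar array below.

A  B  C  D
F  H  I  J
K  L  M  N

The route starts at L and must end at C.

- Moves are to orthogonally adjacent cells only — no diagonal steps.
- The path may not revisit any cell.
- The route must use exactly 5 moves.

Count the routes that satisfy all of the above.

9

Need simple routes of exactly 5 moves from L to C (Manhattan distance 3, so 1 moves are spent on a detour and 1 undoing it).
Branch systematically from the start, pruning whenever the remaining move budget drops below the Manhattan distance to C or differs from it in parity. Grouping the completions by first move — via H: 2; via K: 3; via M: 4 — and summing: 2 + 3 + 4 = 9.
That gives 9 routes.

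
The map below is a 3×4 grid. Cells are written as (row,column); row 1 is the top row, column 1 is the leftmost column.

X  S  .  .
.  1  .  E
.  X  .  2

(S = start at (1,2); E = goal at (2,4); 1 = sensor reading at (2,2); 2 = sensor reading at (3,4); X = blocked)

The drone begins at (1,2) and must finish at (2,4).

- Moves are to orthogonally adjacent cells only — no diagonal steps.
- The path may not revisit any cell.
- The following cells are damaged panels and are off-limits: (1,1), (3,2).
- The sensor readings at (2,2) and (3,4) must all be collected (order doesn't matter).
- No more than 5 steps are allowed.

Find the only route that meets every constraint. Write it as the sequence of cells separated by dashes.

(1,2) - (2,2) - (2,3) - (3,3) - (3,4) - (2,4)

The budget equals the shortest possible length, so every move has to be on a shortest route through the required cells.
Route from (1,2): down to (2,2), right to (2,3), down to (3,3), right to (3,4), up to (2,4) — 5 moves in all.
Check: all required cells visited; 5 ≤ 5 moves.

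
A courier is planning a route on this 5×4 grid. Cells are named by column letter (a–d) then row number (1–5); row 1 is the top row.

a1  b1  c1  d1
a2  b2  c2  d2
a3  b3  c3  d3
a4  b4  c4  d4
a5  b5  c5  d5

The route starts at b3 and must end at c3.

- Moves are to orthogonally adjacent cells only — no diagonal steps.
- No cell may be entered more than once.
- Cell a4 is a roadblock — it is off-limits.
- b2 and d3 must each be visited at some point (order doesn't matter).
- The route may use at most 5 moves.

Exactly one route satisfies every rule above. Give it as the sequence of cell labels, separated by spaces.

b3 b2 c2 d2 d3 c3

Any route must reach b2 and d3 and still end at c3 within 5 moves, so the order of the required stops is forced.
Route from b3: up 1 to b2, right 2 to d2, down 1 to d3, left 1 to c3 — 5 moves in all.
Check: all required cells visited; 5 ≤ 5 moves.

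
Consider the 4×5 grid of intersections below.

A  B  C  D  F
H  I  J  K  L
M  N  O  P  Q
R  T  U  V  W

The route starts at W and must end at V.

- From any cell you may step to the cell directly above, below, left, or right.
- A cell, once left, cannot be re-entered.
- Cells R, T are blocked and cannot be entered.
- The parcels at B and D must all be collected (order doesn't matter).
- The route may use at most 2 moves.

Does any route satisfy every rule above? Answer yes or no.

no

Even ignoring the no-revisit rule, getting from W to V, taking the cheapest ordering W → D → B → V needs at least 4 + 2 + 5 = 11 moves (Manhattan distance per leg), which exceeds the 2-move limit.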